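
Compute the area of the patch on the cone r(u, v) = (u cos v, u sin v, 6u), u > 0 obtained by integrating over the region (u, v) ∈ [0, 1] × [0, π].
Area = sqrt(37)*pi/2

Area = ∫∫ √(EG − F²) du dv with √(EG − F²) = sqrt(37)*Abs(u). Integrating over [0, 1] × [0, π] gives sqrt(37)*pi/2.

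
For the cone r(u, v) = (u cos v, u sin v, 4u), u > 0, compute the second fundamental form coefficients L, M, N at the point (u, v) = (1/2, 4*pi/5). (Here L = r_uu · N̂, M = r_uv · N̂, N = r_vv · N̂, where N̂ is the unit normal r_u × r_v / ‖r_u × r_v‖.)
L = 0;  M = 0;  N = 2*sqrt(17)/17

Compute the unit normal N̂(u, v) = (-4*sqrt(17)*u*cos(v)/(17*Abs(u)), -4*sqrt(17)*u*sin(v)/(17*Abs(u)), sqrt(17)*u/(17*Abs(u))), and the second partials r_uu, r_uv, r_vv. Take dot products:
  L(u, v) = r_uu · N̂ = 0,
  M(u, v) = r_uv · N̂ = 0,
  N(u, v) = r_vv · N̂ = 4*sqrt(17)*u^2/(17*Abs(u)).
Evaluating at (u, v) = (1/2, 4*pi/5):
  L = 0, M = 0, N = 2*sqrt(17)/17.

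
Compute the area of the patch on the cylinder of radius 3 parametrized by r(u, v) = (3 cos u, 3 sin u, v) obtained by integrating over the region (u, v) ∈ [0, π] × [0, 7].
Area = 21*pi

Area = ∫∫ √(EG − F²) du dv with √(EG − F²) = 3. Integrating over [0, π] × [0, 7] gives 21*pi.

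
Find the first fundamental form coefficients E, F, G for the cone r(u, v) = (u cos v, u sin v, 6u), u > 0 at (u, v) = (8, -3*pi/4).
E = 37;  F = 0;  G = 64

Partials: r_u = (cos(v), sin(v), 6), r_v = (-u*sin(v), u*cos(v), 0). As functions of (u, v):
  E = r_u · r_u = 37,
  F = r_u · r_v = 0,
  G = r_v · r_v = u^2.
Evaluating at (u, v) = (8, -3*pi/4): E = 37, F = 0, G = 64.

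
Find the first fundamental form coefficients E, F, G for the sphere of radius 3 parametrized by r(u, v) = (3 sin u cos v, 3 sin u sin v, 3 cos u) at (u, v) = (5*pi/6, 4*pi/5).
E = 9;  F = 0;  G = 9/4

Partials: r_u = (3*cos(u)*cos(v), 3*sin(v)*cos(u), -3*sin(u)), r_v = (-3*sin(u)*sin(v), 3*sin(u)*cos(v), 0). As functions of (u, v):
  E = r_u · r_u = 9,
  F = r_u · r_v = 0,
  G = r_v · r_v = 9*sin(u)^2.
Evaluating at (u, v) = (5*pi/6, 4*pi/5): E = 9, F = 0, G = 9/4.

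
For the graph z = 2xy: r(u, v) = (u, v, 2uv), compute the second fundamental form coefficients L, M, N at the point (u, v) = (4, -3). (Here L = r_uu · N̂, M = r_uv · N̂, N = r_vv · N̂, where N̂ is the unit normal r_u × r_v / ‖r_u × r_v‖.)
L = 0;  M = 2*sqrt(101)/101;  N = 0

Compute the unit normal N̂(u, v) = (-2*v/sqrt(4*u^2 + 4*v^2 + 1), -2*u/sqrt(4*u^2 + 4*v^2 + 1), 1/sqrt(4*u^2 + 4*v^2 + 1)), and the second partials r_uu, r_uv, r_vv. Take dot products:
  L(u, v) = r_uu · N̂ = 0,
  M(u, v) = r_uv · N̂ = 2/sqrt(4*u^2 + 4*v^2 + 1),
  N(u, v) = r_vv · N̂ = 0.
Evaluating at (u, v) = (4, -3):
  L = 0, M = 2*sqrt(101)/101, N = 0.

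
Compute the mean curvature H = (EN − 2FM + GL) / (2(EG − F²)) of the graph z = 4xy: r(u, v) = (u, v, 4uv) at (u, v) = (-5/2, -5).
H = -800*sqrt(501)/251001

With E = 16*v^2 + 1, F = 16*u*v, G = 16*u^2 + 1, L = 0, M = 4/sqrt(16*u^2 + 16*v^2 + 1), N = 0, assemble
  H = (EN − 2FM + GL) / (2(EG − F²)) = -64*u*v/(16*u^2 + 16*v^2 + 1)^(3/2).
At (u, v) = (-5/2, -5): H = -800*sqrt(501)/251001.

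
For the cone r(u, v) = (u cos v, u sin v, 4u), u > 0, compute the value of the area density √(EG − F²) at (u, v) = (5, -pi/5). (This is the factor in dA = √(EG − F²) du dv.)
√(EG − F²)|_{(5, -pi/5)} = 5*sqrt(17)

E = 17, F = 0, G = u^2, so EG − F² = 17*u^2. Taking the positive square root: √(EG − F²) = sqrt(17)*Abs(u). At (u, v) = (5, -pi/5): 5*sqrt(17).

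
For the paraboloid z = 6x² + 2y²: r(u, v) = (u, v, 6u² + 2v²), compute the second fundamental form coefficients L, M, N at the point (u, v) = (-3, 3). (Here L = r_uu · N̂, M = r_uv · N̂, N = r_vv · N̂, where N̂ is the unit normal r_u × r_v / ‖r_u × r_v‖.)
L = 12*sqrt(1441)/1441;  M = 0;  N = 4*sqrt(1441)/1441

Compute the unit normal N̂(u, v) = (-12*u/sqrt(144*u^2 + 16*v^2 + 1), -4*v/sqrt(144*u^2 + 16*v^2 + 1), 1/sqrt(144*u^2 + 16*v^2 + 1)), and the second partials r_uu, r_uv, r_vv. Take dot products:
  L(u, v) = r_uu · N̂ = 12/sqrt(144*u^2 + 16*v^2 + 1),
  M(u, v) = r_uv · N̂ = 0,
  N(u, v) = r_vv · N̂ = 4/sqrt(144*u^2 + 16*v^2 + 1).
Evaluating at (u, v) = (-3, 3):
  L = 12*sqrt(1441)/1441, M = 0, N = 4*sqrt(1441)/1441.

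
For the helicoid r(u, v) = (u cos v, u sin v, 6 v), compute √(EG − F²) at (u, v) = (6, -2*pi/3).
√(EG − F²)|_{(6, -2*pi/3)} = 6*sqrt(2)

E = 1, F = 0, G = u^2 + 36; EG − F² = u^2 + 36; √(EG − F²) = sqrt(u^2 + 36). At the given point: 6*sqrt(2).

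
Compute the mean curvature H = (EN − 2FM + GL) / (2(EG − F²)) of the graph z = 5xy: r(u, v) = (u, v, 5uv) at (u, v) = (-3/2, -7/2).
H = -2625*sqrt(1454)/1057058

With E = 25*v^2 + 1, F = 25*u*v, G = 25*u^2 + 1, L = 0, M = 5/sqrt(25*u^2 + 25*v^2 + 1), N = 0, assemble
  H = (EN − 2FM + GL) / (2(EG − F²)) = -125*u*v/(25*u^2 + 25*v^2 + 1)^(3/2).
At (u, v) = (-3/2, -7/2): H = -2625*sqrt(1454)/1057058.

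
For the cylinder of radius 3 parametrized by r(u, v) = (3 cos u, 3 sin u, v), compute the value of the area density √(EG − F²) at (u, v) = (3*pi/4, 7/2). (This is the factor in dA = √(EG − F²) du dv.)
√(EG − F²)|_{(3*pi/4, 7/2)} = 3

E = 9, F = 0, G = 1, so EG − F² = 9. Taking the positive square root: √(EG − F²) = 3. At (u, v) = (3*pi/4, 7/2): 3.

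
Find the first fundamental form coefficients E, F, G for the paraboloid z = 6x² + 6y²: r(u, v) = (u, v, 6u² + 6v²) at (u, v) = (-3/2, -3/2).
E = 325;  F = 324;  G = 325

Partials: r_u = (1, 0, 12*u), r_v = (0, 1, 12*v). As functions of (u, v):
  E = r_u · r_u = 144*u^2 + 1,
  F = r_u · r_v = 144*u*v,
  G = r_v · r_v = 144*v^2 + 1.
Evaluating at (u, v) = (-3/2, -3/2): E = 325, F = 324, G = 325.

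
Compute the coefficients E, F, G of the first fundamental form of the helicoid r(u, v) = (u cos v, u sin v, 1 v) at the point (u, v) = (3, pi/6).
E = 1;  F = 0;  G = 10

Partials: r_u = (cos(v), sin(v), 0), r_v = (-u*sin(v), u*cos(v), 1). As functions of (u, v):
  E = r_u · r_u = 1,
  F = r_u · r_v = 0,
  G = r_v · r_v = u^2 + 1.
Evaluating at (u, v) = (3, pi/6): E = 1, F = 0, G = 10.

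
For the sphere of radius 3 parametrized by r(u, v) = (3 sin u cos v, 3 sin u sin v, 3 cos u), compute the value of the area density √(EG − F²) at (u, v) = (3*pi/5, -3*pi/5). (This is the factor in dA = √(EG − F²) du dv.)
√(EG − F²)|_{(3*pi/5, -3*pi/5)} = 9*sqrt(2*sqrt(5) + 10)/4

E = 9, F = 0, G = 9*sin(u)^2, so EG − F² = 81*sin(u)^2. Taking the positive square root: √(EG − F²) = 9*Abs(sin(u)). At (u, v) = (3*pi/5, -3*pi/5): 9*sqrt(2*sqrt(5) + 10)/4.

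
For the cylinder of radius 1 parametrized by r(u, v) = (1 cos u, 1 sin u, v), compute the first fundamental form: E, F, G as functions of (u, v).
E = 1;  F = 0;  G = 1

Compute partials: r_u = (-sin(u), cos(u), 0), r_v = (0, 0, 1). Then
  E = r_u · r_u = 1,
  F = r_u · r_v = 0,
  G = r_v · r_v = 1.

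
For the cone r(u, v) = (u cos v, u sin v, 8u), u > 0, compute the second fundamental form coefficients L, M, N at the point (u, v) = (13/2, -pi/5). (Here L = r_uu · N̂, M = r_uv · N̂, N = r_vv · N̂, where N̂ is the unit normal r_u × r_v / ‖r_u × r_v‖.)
L = 0;  M = 0;  N = 4*sqrt(65)/5

Compute the unit normal N̂(u, v) = (-8*sqrt(65)*u*cos(v)/(65*Abs(u)), -8*sqrt(65)*u*sin(v)/(65*Abs(u)), sqrt(65)*u/(65*Abs(u))), and the second partials r_uu, r_uv, r_vv. Take dot products:
  L(u, v) = r_uu · N̂ = 0,
  M(u, v) = r_uv · N̂ = 0,
  N(u, v) = r_vv · N̂ = 8*sqrt(65)*u^2/(65*Abs(u)).
Evaluating at (u, v) = (13/2, -pi/5):
  L = 0, M = 0, N = 4*sqrt(65)/5.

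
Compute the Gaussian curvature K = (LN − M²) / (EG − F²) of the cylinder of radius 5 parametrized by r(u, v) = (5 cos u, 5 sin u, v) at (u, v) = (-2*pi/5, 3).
K = 0

Coefficients of the first fundamental form: E = 25, F = 0, G = 1.
Coefficients of the second fundamental form: L = -5, M = 0, N = 0.
Assemble K = (LN − M²)/(EG − F²) = 0. At (u, v) = (-2*pi/5, 3): K = 0.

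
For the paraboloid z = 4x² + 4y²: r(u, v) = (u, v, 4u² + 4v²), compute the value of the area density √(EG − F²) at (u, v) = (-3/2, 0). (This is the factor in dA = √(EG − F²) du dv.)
√(EG − F²)|_{(-3/2, 0)} = sqrt(145)

E = 64*u^2 + 1, F = 64*u*v, G = 64*v^2 + 1, so EG − F² = 64*u^2 + 64*v^2 + 1. Taking the positive square root: √(EG − F²) = sqrt(64*u^2 + 64*v^2 + 1). At (u, v) = (-3/2, 0): sqrt(145).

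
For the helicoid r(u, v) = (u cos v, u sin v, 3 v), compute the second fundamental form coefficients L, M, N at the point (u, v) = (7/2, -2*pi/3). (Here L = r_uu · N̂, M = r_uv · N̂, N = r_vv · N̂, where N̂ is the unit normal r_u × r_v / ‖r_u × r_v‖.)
L = 0;  M = -6*sqrt(85)/85;  N = 0

Compute the unit normal N̂(u, v) = (3*sin(v)/sqrt(u^2 + 9), -3*cos(v)/sqrt(u^2 + 9), u/sqrt(u^2 + 9)), and the second partials r_uu, r_uv, r_vv. Take dot products:
  L(u, v) = r_uu · N̂ = 0,
  M(u, v) = r_uv · N̂ = -3/sqrt(u^2 + 9),
  N(u, v) = r_vv · N̂ = 0.
Evaluating at (u, v) = (7/2, -2*pi/3):
  L = 0, M = -6*sqrt(85)/85, N = 0.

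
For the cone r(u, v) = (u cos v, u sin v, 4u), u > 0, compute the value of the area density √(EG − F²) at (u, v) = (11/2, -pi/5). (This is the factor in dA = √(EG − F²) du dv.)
√(EG − F²)|_{(11/2, -pi/5)} = 11*sqrt(17)/2

E = 17, F = 0, G = u^2, so EG − F² = 17*u^2. Taking the positive square root: √(EG − F²) = sqrt(17)*Abs(u). At (u, v) = (11/2, -pi/5): 11*sqrt(17)/2.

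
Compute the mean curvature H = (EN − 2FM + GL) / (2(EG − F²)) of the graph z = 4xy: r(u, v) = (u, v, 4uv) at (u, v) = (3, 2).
H = -384*sqrt(209)/43681

With E = 16*v^2 + 1, F = 16*u*v, G = 16*u^2 + 1, L = 0, M = 4/sqrt(16*u^2 + 16*v^2 + 1), N = 0, assemble
  H = (EN − 2FM + GL) / (2(EG − F²)) = -64*u*v/(16*u^2 + 16*v^2 + 1)^(3/2).
At (u, v) = (3, 2): H = -384*sqrt(209)/43681.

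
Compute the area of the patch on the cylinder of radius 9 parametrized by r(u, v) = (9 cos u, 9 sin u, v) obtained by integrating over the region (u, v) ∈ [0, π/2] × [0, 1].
Area = 9*pi/2

Area = ∫∫ √(EG − F²) du dv with √(EG − F²) = 9. Integrating over [0, π/2] × [0, 1] gives 9*pi/2.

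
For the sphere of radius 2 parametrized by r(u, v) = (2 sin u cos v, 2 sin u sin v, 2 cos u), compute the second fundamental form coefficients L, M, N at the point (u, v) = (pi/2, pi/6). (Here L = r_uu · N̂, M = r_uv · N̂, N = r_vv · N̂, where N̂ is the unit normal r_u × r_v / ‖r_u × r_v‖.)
L = -2;  M = 0;  N = -2

Compute the unit normal N̂(u, v) = (sin(u)^2*cos(v)/Abs(sin(u)), sin(u)^2*sin(v)/Abs(sin(u)), sin(2*u)/(2*Abs(sin(u)))), and the second partials r_uu, r_uv, r_vv. Take dot products:
  L(u, v) = r_uu · N̂ = -2*sin(u)/Abs(sin(u)),
  M(u, v) = r_uv · N̂ = 0,
  N(u, v) = r_vv · N̂ = -2*sin(u)^3/Abs(sin(u)).
Evaluating at (u, v) = (pi/2, pi/6):
  L = -2, M = 0, N = -2.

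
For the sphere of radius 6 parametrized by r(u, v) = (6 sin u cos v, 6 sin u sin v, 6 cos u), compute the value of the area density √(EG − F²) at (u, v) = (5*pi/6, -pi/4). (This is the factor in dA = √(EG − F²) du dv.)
√(EG − F²)|_{(5*pi/6, -pi/4)} = 18

E = 36, F = 0, G = 36*sin(u)^2, so EG − F² = 1296*sin(u)^2. Taking the positive square root: √(EG − F²) = 36*Abs(sin(u)). At (u, v) = (5*pi/6, -pi/4): 18.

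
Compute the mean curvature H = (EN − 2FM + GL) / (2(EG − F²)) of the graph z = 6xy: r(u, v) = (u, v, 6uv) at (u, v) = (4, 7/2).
H = -756*sqrt(1018)/259081

With E = 36*v^2 + 1, F = 36*u*v, G = 36*u^2 + 1, L = 0, M = 6/sqrt(36*u^2 + 36*v^2 + 1), N = 0, assemble
  H = (EN − 2FM + GL) / (2(EG − F²)) = -216*u*v/(36*u^2 + 36*v^2 + 1)^(3/2).
At (u, v) = (4, 7/2): H = -756*sqrt(1018)/259081.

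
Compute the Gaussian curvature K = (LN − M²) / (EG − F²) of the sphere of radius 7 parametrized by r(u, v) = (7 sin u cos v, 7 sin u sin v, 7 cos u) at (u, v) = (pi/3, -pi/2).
K = 1/49

Coefficients of the first fundamental form: E = 49, F = 0, G = 49*sin(u)^2.
Coefficients of the second fundamental form: L = -7*sin(u)/Abs(sin(u)), M = 0, N = -7*sin(u)^3/Abs(sin(u)).
Assemble K = (LN − M²)/(EG − F²) = 1/49. At (u, v) = (pi/3, -pi/2): K = 1/49.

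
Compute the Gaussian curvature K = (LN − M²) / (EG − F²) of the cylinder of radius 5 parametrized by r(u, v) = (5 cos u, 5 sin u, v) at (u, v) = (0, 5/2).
K = 0

Coefficients of the first fundamental form: E = 25, F = 0, G = 1.
Coefficients of the second fundamental form: L = -5, M = 0, N = 0.
Assemble K = (LN − M²)/(EG − F²) = 0. At (u, v) = (0, 5/2): K = 0.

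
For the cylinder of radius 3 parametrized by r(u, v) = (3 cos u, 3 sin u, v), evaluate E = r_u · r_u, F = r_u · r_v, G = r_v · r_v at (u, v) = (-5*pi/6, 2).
E = 9;  F = 0;  G = 1

Partials: r_u = (-3*sin(u), 3*cos(u), 0), r_v = (0, 0, 1). As functions of (u, v):
  E = r_u · r_u = 9,
  F = r_u · r_v = 0,
  G = r_v · r_v = 1.
Evaluating at (u, v) = (-5*pi/6, 2): E = 9, F = 0, G = 1.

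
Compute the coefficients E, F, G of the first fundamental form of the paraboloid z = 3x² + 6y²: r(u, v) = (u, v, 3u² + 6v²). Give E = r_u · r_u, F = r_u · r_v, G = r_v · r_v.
E = 36*u^2 + 1;  F = 72*u*v;  G = 144*v^2 + 1

Compute partials: r_u = (1, 0, 6*u), r_v = (0, 1, 12*v). Then
  E = r_u · r_u = 36*u^2 + 1,
  F = r_u · r_v = 72*u*v,
  G = r_v · r_v = 144*v^2 + 1.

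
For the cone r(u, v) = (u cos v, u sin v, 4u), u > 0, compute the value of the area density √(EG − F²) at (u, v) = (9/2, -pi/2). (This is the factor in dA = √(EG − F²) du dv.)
√(EG − F²)|_{(9/2, -pi/2)} = 9*sqrt(17)/2

E = 17, F = 0, G = u^2, so EG − F² = 17*u^2. Taking the positive square root: √(EG − F²) = sqrt(17)*Abs(u). At (u, v) = (9/2, -pi/2): 9*sqrt(17)/2.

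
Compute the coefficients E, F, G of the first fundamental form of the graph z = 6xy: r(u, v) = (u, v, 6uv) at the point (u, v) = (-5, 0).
E = 1;  F = 0;  G = 901

Partials: r_u = (1, 0, 6*v), r_v = (0, 1, 6*u). As functions of (u, v):
  E = r_u · r_u = 36*v^2 + 1,
  F = r_u · r_v = 36*u*v,
  G = r_v · r_v = 36*u^2 + 1.
Evaluating at (u, v) = (-5, 0): E = 1, F = 0, G = 901.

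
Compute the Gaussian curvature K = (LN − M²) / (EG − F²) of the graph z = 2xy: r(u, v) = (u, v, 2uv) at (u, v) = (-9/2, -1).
K = -1/1849

Coefficients of the first fundamental form: E = 4*v^2 + 1, F = 4*u*v, G = 4*u^2 + 1.
Coefficients of the second fundamental form: L = 0, M = 2/sqrt(4*u^2 + 4*v^2 + 1), N = 0.
Assemble K = (LN − M²)/(EG − F²) = -4/(16*u^4 + 32*u^2*v^2 + 8*u^2 + 16*v^4 + 8*v^2 + 1). At (u, v) = (-9/2, -1): K = -1/1849.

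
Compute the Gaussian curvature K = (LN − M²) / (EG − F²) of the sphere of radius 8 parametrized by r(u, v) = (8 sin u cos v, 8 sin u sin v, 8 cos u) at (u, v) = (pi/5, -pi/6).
K = 1/64

Coefficients of the first fundamental form: E = 64, F = 0, G = 64*sin(u)^2.
Coefficients of the second fundamental form: L = -8*sin(u)/Abs(sin(u)), M = 0, N = -8*sin(u)^3/Abs(sin(u)).
Assemble K = (LN − M²)/(EG − F²) = 1/64. At (u, v) = (pi/5, -pi/6): K = 1/64.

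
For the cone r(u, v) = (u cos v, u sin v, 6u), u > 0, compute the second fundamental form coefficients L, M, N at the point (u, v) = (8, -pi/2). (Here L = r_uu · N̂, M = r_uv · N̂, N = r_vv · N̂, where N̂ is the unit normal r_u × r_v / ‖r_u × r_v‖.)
L = 0;  M = 0;  N = 48*sqrt(37)/37

Compute the unit normal N̂(u, v) = (-6*sqrt(37)*u*cos(v)/(37*Abs(u)), -6*sqrt(37)*u*sin(v)/(37*Abs(u)), sqrt(37)*u/(37*Abs(u))), and the second partials r_uu, r_uv, r_vv. Take dot products:
  L(u, v) = r_uu · N̂ = 0,
  M(u, v) = r_uv · N̂ = 0,
  N(u, v) = r_vv · N̂ = 6*sqrt(37)*u^2/(37*Abs(u)).
Evaluating at (u, v) = (8, -pi/2):
  L = 0, M = 0, N = 48*sqrt(37)/37.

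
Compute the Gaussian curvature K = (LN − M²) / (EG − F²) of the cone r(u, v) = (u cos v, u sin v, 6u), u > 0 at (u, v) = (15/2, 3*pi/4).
K = 0

Coefficients of the first fundamental form: E = 37, F = 0, G = u^2.
Coefficients of the second fundamental form: L = 0, M = 0, N = 6*sqrt(37)*u^2/(37*Abs(u)).
Assemble K = (LN − M²)/(EG − F²) = 0. At (u, v) = (15/2, 3*pi/4): K = 0.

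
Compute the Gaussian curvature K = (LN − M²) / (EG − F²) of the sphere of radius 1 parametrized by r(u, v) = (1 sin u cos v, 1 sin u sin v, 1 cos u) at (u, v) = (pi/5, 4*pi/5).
K = 1

Coefficients of the first fundamental form: E = 1, F = 0, G = sin(u)^2.
Coefficients of the second fundamental form: L = -sin(u)/Abs(sin(u)), M = 0, N = -sin(u)^3/Abs(sin(u)).
Assemble K = (LN − M²)/(EG − F²) = 1. At (u, v) = (pi/5, 4*pi/5): K = 1.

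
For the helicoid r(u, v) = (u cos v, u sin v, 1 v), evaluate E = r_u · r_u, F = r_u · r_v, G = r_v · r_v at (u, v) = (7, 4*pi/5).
E = 1;  F = 0;  G = 50

Partials: r_u = (cos(v), sin(v), 0), r_v = (-u*sin(v), u*cos(v), 1). As functions of (u, v):
  E = r_u · r_u = 1,
  F = r_u · r_v = 0,
  G = r_v · r_v = u^2 + 1.
Evaluating at (u, v) = (7, 4*pi/5): E = 1, F = 0, G = 50.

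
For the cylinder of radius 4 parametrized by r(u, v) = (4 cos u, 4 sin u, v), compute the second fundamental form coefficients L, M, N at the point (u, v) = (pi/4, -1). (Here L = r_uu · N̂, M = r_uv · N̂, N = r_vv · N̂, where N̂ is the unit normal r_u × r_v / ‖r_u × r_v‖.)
L = -4;  M = 0;  N = 0

Compute the unit normal N̂(u, v) = (cos(u), sin(u), 0), and the second partials r_uu, r_uv, r_vv. Take dot products:
  L(u, v) = r_uu · N̂ = -4,
  M(u, v) = r_uv · N̂ = 0,
  N(u, v) = r_vv · N̂ = 0.
Evaluating at (u, v) = (pi/4, -1):
  L = -4, M = 0, N = 0.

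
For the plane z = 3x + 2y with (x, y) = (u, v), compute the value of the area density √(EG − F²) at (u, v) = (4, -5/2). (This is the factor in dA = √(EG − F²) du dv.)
√(EG − F²)|_{(4, -5/2)} = sqrt(14)

E = 10, F = 6, G = 5, so EG − F² = 14. Taking the positive square root: √(EG − F²) = sqrt(14). At (u, v) = (4, -5/2): sqrt(14).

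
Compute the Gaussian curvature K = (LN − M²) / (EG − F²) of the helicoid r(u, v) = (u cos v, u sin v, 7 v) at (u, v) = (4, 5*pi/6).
K = -49/4225

Coefficients of the first fundamental form: E = 1, F = 0, G = u^2 + 49.
Coefficients of the second fundamental form: L = 0, M = -7/sqrt(u^2 + 49), N = 0.
Assemble K = (LN − M²)/(EG − F²) = -49/(u^2 + 49)^2. At (u, v) = (4, 5*pi/6): K = -49/4225.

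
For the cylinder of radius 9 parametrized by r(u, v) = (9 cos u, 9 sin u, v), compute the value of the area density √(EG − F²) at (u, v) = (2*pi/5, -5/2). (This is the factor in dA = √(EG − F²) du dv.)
√(EG − F²)|_{(2*pi/5, -5/2)} = 9

E = 81, F = 0, G = 1, so EG − F² = 81. Taking the positive square root: √(EG − F²) = 9. At (u, v) = (2*pi/5, -5/2): 9.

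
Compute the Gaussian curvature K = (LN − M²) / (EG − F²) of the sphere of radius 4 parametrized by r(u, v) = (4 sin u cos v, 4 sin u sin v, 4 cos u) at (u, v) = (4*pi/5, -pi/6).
K = 1/16

Coefficients of the first fundamental form: E = 16, F = 0, G = 16*sin(u)^2.
Coefficients of the second fundamental form: L = -4*sin(u)/Abs(sin(u)), M = 0, N = -4*sin(u)^3/Abs(sin(u)).
Assemble K = (LN − M²)/(EG − F²) = 1/16. At (u, v) = (4*pi/5, -pi/6): K = 1/16.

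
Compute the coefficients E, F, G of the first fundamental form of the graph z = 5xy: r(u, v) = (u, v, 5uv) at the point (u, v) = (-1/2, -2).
E = 101;  F = 25;  G = 29/4

Partials: r_u = (1, 0, 5*v), r_v = (0, 1, 5*u). As functions of (u, v):
  E = r_u · r_u = 25*v^2 + 1,
  F = r_u · r_v = 25*u*v,
  G = r_v · r_v = 25*u^2 + 1.
Evaluating at (u, v) = (-1/2, -2): E = 101, F = 25, G = 29/4.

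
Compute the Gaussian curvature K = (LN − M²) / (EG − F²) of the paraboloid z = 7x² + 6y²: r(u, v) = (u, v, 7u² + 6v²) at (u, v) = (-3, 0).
K = 168/3115225

Coefficients of the first fundamental form: E = 196*u^2 + 1, F = 168*u*v, G = 144*v^2 + 1.
Coefficients of the second fundamental form: L = 14/sqrt(196*u^2 + 144*v^2 + 1), M = 0, N = 12/sqrt(196*u^2 + 144*v^2 + 1).
Assemble K = (LN − M²)/(EG − F²) = 168/(38416*u^4 + 56448*u^2*v^2 + 392*u^2 + 20736*v^4 + 288*v^2 + 1). At (u, v) = (-3, 0): K = 168/3115225.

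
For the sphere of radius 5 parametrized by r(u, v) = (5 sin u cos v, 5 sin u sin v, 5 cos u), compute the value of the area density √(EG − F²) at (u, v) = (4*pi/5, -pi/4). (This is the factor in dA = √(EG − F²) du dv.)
√(EG − F²)|_{(4*pi/5, -pi/4)} = 25*sqrt(10 - 2*sqrt(5))/4

E = 25, F = 0, G = 25*sin(u)^2, so EG − F² = 625*sin(u)^2. Taking the positive square root: √(EG − F²) = 25*Abs(sin(u)). At (u, v) = (4*pi/5, -pi/4): 25*sqrt(10 - 2*sqrt(5))/4.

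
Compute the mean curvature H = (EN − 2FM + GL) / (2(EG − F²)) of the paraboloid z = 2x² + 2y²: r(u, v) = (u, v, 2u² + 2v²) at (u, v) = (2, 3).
H = 420*sqrt(209)/43681

With E = 16*u^2 + 1, F = 16*u*v, G = 16*v^2 + 1, L = 4/sqrt(16*u^2 + 16*v^2 + 1), M = 0, N = 4/sqrt(16*u^2 + 16*v^2 + 1), assemble
  H = (EN − 2FM + GL) / (2(EG − F²)) = 4*(8*u^2 + 8*v^2 + 1)/(16*u^2 + 16*v^2 + 1)^(3/2).
At (u, v) = (2, 3): H = 420*sqrt(209)/43681.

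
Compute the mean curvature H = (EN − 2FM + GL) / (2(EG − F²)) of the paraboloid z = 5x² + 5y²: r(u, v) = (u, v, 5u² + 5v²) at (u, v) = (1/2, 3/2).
H = 1260*sqrt(251)/63001

With E = 100*u^2 + 1, F = 100*u*v, G = 100*v^2 + 1, L = 10/sqrt(100*u^2 + 100*v^2 + 1), M = 0, N = 10/sqrt(100*u^2 + 100*v^2 + 1), assemble
  H = (EN − 2FM + GL) / (2(EG − F²)) = 10*(50*u^2 + 50*v^2 + 1)/(100*u^2 + 100*v^2 + 1)^(3/2).
At (u, v) = (1/2, 3/2): H = 1260*sqrt(251)/63001.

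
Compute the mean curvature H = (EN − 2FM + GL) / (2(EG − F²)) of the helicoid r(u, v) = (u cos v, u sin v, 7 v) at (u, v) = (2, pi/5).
H = 0

With E = 1, F = 0, G = u^2 + 49, L = 0, M = -7/sqrt(u^2 + 49), N = 0, assemble
  H = (EN − 2FM + GL) / (2(EG − F²)) = 0.
At (u, v) = (2, pi/5): H = 0.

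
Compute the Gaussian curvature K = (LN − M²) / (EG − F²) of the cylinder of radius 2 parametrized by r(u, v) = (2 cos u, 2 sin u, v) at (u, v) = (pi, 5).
K = 0

Coefficients of the first fundamental form: E = 4, F = 0, G = 1.
Coefficients of the second fundamental form: L = -2, M = 0, N = 0.
Assemble K = (LN − M²)/(EG − F²) = 0. At (u, v) = (pi, 5): K = 0.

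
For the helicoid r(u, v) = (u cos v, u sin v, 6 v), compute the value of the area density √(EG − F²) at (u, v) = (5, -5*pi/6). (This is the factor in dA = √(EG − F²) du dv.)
√(EG − F²)|_{(5, -5*pi/6)} = sqrt(61)

E = 1, F = 0, G = u^2 + 36, so EG − F² = u^2 + 36. Taking the positive square root: √(EG − F²) = sqrt(u^2 + 36). At (u, v) = (5, -5*pi/6): sqrt(61).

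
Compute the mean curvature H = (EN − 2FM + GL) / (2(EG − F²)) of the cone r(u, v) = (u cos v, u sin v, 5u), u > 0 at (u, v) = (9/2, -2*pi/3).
H = 5*sqrt(26)/234

With E = 26, F = 0, G = u^2, L = 0, M = 0, N = 5*sqrt(26)*u^2/(26*Abs(u)), assemble
  H = (EN − 2FM + GL) / (2(EG − F²)) = 5*sqrt(26)/(52*Abs(u)).
At (u, v) = (9/2, -2*pi/3): H = 5*sqrt(26)/234.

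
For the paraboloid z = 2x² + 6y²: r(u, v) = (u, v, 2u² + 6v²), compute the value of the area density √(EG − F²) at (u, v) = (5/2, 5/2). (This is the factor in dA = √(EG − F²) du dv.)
√(EG − F²)|_{(5/2, 5/2)} = sqrt(1001)

E = 16*u^2 + 1, F = 48*u*v, G = 144*v^2 + 1, so EG − F² = 16*u^2 + 144*v^2 + 1. Taking the positive square root: √(EG − F²) = sqrt(16*u^2 + 144*v^2 + 1). At (u, v) = (5/2, 5/2): sqrt(1001).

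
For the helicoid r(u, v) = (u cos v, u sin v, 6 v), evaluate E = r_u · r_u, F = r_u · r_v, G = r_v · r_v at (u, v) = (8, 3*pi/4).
E = 1;  F = 0;  G = 100

Partials: r_u = (cos(v), sin(v), 0), r_v = (-u*sin(v), u*cos(v), 6). As functions of (u, v):
  E = r_u · r_u = 1,
  F = r_u · r_v = 0,
  G = r_v · r_v = u^2 + 36.
Evaluating at (u, v) = (8, 3*pi/4): E = 1, F = 0, G = 100.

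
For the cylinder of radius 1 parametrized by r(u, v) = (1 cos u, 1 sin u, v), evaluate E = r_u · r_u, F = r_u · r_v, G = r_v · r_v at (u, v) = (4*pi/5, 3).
E = 1;  F = 0;  G = 1

Partials: r_u = (-sin(u), cos(u), 0), r_v = (0, 0, 1). As functions of (u, v):
  E = r_u · r_u = 1,
  F = r_u · r_v = 0,
  G = r_v · r_v = 1.
Evaluating at (u, v) = (4*pi/5, 3): E = 1, F = 0, G = 1.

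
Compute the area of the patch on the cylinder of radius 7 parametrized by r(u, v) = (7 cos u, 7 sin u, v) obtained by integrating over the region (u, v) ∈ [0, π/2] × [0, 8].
Area = 28*pi

Area = ∫∫ √(EG − F²) du dv with √(EG − F²) = 7. Integrating over [0, π/2] × [0, 8] gives 28*pi.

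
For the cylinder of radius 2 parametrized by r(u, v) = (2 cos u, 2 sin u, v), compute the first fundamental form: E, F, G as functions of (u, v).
E = 4;  F = 0;  G = 1

Compute partials: r_u = (-2*sin(u), 2*cos(u), 0), r_v = (0, 0, 1). Then
  E = r_u · r_u = 4,
  F = r_u · r_v = 0,
  G = r_v · r_v = 1.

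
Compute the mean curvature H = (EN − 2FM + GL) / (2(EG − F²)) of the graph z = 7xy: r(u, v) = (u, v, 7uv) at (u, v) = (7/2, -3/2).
H = 7203*sqrt(2846)/4049858

With E = 49*v^2 + 1, F = 49*u*v, G = 49*u^2 + 1, L = 0, M = 7/sqrt(49*u^2 + 49*v^2 + 1), N = 0, assemble
  H = (EN − 2FM + GL) / (2(EG − F²)) = -343*u*v/(49*u^2 + 49*v^2 + 1)^(3/2).
At (u, v) = (7/2, -3/2): H = 7203*sqrt(2846)/4049858.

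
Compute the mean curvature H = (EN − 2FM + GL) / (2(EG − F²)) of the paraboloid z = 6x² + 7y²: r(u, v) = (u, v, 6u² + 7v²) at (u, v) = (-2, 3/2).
H = 6691*sqrt(1018)/1036324

With E = 144*u^2 + 1, F = 168*u*v, G = 196*v^2 + 1, L = 12/sqrt(144*u^2 + 196*v^2 + 1), M = 0, N = 14/sqrt(144*u^2 + 196*v^2 + 1), assemble
  H = (EN − 2FM + GL) / (2(EG − F²)) = (1008*u^2 + 1176*v^2 + 13)/(144*u^2 + 196*v^2 + 1)^(3/2).
At (u, v) = (-2, 3/2): H = 6691*sqrt(1018)/1036324.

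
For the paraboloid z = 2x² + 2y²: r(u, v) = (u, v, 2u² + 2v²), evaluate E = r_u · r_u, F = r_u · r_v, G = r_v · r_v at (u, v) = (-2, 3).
E = 65;  F = -96;  G = 145

Partials: r_u = (1, 0, 4*u), r_v = (0, 1, 4*v). As functions of (u, v):
  E = r_u · r_u = 16*u^2 + 1,
  F = r_u · r_v = 16*u*v,
  G = r_v · r_v = 16*v^2 + 1.
Evaluating at (u, v) = (-2, 3): E = 65, F = -96, G = 145.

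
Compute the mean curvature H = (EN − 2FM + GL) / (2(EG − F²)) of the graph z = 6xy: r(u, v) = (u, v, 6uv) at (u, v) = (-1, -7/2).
H = -189*sqrt(478)/57121

With E = 36*v^2 + 1, F = 36*u*v, G = 36*u^2 + 1, L = 0, M = 6/sqrt(36*u^2 + 36*v^2 + 1), N = 0, assemble
  H = (EN − 2FM + GL) / (2(EG − F²)) = -216*u*v/(36*u^2 + 36*v^2 + 1)^(3/2).
At (u, v) = (-1, -7/2): H = -189*sqrt(478)/57121.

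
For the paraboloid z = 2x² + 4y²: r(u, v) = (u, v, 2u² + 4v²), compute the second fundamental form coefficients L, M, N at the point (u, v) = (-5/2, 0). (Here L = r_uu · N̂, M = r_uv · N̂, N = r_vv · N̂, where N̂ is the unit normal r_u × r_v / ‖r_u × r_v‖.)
L = 4*sqrt(101)/101;  M = 0;  N = 8*sqrt(101)/101

Compute the unit normal N̂(u, v) = (-4*u/sqrt(16*u^2 + 64*v^2 + 1), -8*v/sqrt(16*u^2 + 64*v^2 + 1), 1/sqrt(16*u^2 + 64*v^2 + 1)), and the second partials r_uu, r_uv, r_vv. Take dot products:
  L(u, v) = r_uu · N̂ = 4/sqrt(16*u^2 + 64*v^2 + 1),
  M(u, v) = r_uv · N̂ = 0,
  N(u, v) = r_vv · N̂ = 8/sqrt(16*u^2 + 64*v^2 + 1).
Evaluating at (u, v) = (-5/2, 0):
  L = 4*sqrt(101)/101, M = 0, N = 8*sqrt(101)/101.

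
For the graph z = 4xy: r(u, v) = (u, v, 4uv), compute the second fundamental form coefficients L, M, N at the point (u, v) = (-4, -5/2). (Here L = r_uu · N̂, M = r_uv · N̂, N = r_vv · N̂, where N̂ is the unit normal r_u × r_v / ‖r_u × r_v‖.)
L = 0;  M = 4*sqrt(357)/357;  N = 0

Compute the unit normal N̂(u, v) = (-4*v/sqrt(16*u^2 + 16*v^2 + 1), -4*u/sqrt(16*u^2 + 16*v^2 + 1), 1/sqrt(16*u^2 + 16*v^2 + 1)), and the second partials r_uu, r_uv, r_vv. Take dot products:
  L(u, v) = r_uu · N̂ = 0,
  M(u, v) = r_uv · N̂ = 4/sqrt(16*u^2 + 16*v^2 + 1),
  N(u, v) = r_vv · N̂ = 0.
Evaluating at (u, v) = (-4, -5/2):
  L = 0, M = 4*sqrt(357)/357, N = 0.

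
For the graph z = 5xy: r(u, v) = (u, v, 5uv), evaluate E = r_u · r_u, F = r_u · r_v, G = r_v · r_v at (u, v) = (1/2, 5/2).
E = 629/4;  F = 125/4;  G = 29/4

Partials: r_u = (1, 0, 5*v), r_v = (0, 1, 5*u). As functions of (u, v):
  E = r_u · r_u = 25*v^2 + 1,
  F = r_u · r_v = 25*u*v,
  G = r_v · r_v = 25*u^2 + 1.
Evaluating at (u, v) = (1/2, 5/2): E = 629/4, F = 125/4, G = 29/4.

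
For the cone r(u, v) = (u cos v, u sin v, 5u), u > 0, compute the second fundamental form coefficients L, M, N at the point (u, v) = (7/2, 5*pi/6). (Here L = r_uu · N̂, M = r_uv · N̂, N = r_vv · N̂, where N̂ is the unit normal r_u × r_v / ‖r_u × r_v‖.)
L = 0;  M = 0;  N = 35*sqrt(26)/52

Compute the unit normal N̂(u, v) = (-5*sqrt(26)*u*cos(v)/(26*Abs(u)), -5*sqrt(26)*u*sin(v)/(26*Abs(u)), sqrt(26)*u/(26*Abs(u))), and the second partials r_uu, r_uv, r_vv. Take dot products:
  L(u, v) = r_uu · N̂ = 0,
  M(u, v) = r_uv · N̂ = 0,
  N(u, v) = r_vv · N̂ = 5*sqrt(26)*u^2/(26*Abs(u)).
Evaluating at (u, v) = (7/2, 5*pi/6):
  L = 0, M = 0, N = 35*sqrt(26)/52.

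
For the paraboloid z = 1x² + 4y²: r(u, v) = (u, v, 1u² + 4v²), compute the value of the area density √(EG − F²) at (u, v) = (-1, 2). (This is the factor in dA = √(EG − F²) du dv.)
√(EG − F²)|_{(-1, 2)} = 3*sqrt(29)

E = 4*u^2 + 1, F = 16*u*v, G = 64*v^2 + 1, so EG − F² = 4*u^2 + 64*v^2 + 1. Taking the positive square root: √(EG − F²) = sqrt(4*u^2 + 64*v^2 + 1). At (u, v) = (-1, 2): 3*sqrt(29).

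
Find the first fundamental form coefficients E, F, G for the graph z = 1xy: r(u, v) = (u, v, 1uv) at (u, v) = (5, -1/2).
E = 5/4;  F = -5/2;  G = 26

Partials: r_u = (1, 0, v), r_v = (0, 1, u). As functions of (u, v):
  E = r_u · r_u = v^2 + 1,
  F = r_u · r_v = u*v,
  G = r_v · r_v = u^2 + 1.
Evaluating at (u, v) = (5, -1/2): E = 5/4, F = -5/2, G = 26.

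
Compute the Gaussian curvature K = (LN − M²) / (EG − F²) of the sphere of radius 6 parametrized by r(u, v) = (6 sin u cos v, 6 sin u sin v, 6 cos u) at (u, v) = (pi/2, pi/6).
K = 1/36

Coefficients of the first fundamental form: E = 36, F = 0, G = 36*sin(u)^2.
Coefficients of the second fundamental form: L = -6*sin(u)/Abs(sin(u)), M = 0, N = -6*sin(u)^3/Abs(sin(u)).
Assemble K = (LN − M²)/(EG − F²) = 1/36. At (u, v) = (pi/2, pi/6): K = 1/36.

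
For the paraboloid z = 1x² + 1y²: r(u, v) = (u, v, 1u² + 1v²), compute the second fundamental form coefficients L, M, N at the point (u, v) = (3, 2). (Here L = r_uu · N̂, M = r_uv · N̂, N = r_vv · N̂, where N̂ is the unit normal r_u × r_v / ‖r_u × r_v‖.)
L = 2*sqrt(53)/53;  M = 0;  N = 2*sqrt(53)/53

Compute the unit normal N̂(u, v) = (-2*u/sqrt(4*u^2 + 4*v^2 + 1), -2*v/sqrt(4*u^2 + 4*v^2 + 1), 1/sqrt(4*u^2 + 4*v^2 + 1)), and the second partials r_uu, r_uv, r_vv. Take dot products:
  L(u, v) = r_uu · N̂ = 2/sqrt(4*u^2 + 4*v^2 + 1),
  M(u, v) = r_uv · N̂ = 0,
  N(u, v) = r_vv · N̂ = 2/sqrt(4*u^2 + 4*v^2 + 1).
Evaluating at (u, v) = (3, 2):
  L = 2*sqrt(53)/53, M = 0, N = 2*sqrt(53)/53.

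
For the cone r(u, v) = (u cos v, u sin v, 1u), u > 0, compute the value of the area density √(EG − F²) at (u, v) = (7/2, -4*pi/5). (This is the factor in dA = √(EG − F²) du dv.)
√(EG − F²)|_{(7/2, -4*pi/5)} = 7*sqrt(2)/2

E = 2, F = 0, G = u^2, so EG − F² = 2*u^2. Taking the positive square root: √(EG − F²) = sqrt(2)*Abs(u). At (u, v) = (7/2, -4*pi/5): 7*sqrt(2)/2.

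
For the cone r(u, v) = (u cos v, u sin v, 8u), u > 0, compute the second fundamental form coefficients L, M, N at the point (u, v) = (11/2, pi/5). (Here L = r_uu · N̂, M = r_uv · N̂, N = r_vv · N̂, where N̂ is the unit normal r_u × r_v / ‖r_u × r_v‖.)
L = 0;  M = 0;  N = 44*sqrt(65)/65

Compute the unit normal N̂(u, v) = (-8*sqrt(65)*u*cos(v)/(65*Abs(u)), -8*sqrt(65)*u*sin(v)/(65*Abs(u)), sqrt(65)*u/(65*Abs(u))), and the second partials r_uu, r_uv, r_vv. Take dot products:
  L(u, v) = r_uu · N̂ = 0,
  M(u, v) = r_uv · N̂ = 0,
  N(u, v) = r_vv · N̂ = 8*sqrt(65)*u^2/(65*Abs(u)).
Evaluating at (u, v) = (11/2, pi/5):
  L = 0, M = 0, N = 44*sqrt(65)/65.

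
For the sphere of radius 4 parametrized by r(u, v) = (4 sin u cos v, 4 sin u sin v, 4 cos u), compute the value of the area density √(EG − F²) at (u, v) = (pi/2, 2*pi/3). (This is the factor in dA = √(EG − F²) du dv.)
√(EG − F²)|_{(pi/2, 2*pi/3)} = 16

E = 16, F = 0, G = 16*sin(u)^2, so EG − F² = 256*sin(u)^2. Taking the positive square root: √(EG − F²) = 16*Abs(sin(u)). At (u, v) = (pi/2, 2*pi/3): 16.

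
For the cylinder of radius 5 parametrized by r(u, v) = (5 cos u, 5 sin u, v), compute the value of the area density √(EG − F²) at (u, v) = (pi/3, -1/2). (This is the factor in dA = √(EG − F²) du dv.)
√(EG − F²)|_{(pi/3, -1/2)} = 5

E = 25, F = 0, G = 1, so EG − F² = 25. Taking the positive square root: √(EG − F²) = 5. At (u, v) = (pi/3, -1/2): 5.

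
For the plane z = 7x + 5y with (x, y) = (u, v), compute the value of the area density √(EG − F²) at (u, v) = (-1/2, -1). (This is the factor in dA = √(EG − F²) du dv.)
√(EG − F²)|_{(-1/2, -1)} = 5*sqrt(3)

E = 50, F = 35, G = 26, so EG − F² = 75. Taking the positive square root: √(EG − F²) = 5*sqrt(3). At (u, v) = (-1/2, -1): 5*sqrt(3).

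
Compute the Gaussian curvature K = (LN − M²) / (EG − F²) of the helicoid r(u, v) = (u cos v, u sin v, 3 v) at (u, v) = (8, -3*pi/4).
K = -9/5329

Coefficients of the first fundamental form: E = 1, F = 0, G = u^2 + 9.
Coefficients of the second fundamental form: L = 0, M = -3/sqrt(u^2 + 9), N = 0.
Assemble K = (LN − M²)/(EG − F²) = -9/(u^2 + 9)^2. At (u, v) = (8, -3*pi/4): K = -9/5329.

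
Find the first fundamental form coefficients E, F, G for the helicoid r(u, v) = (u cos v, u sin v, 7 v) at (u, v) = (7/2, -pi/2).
E = 1;  F = 0;  G = 245/4

Partials: r_u = (cos(v), sin(v), 0), r_v = (-u*sin(v), u*cos(v), 7). As functions of (u, v):
  E = r_u · r_u = 1,
  F = r_u · r_v = 0,
  G = r_v · r_v = u^2 + 49.
Evaluating at (u, v) = (7/2, -pi/2): E = 1, F = 0, G = 245/4.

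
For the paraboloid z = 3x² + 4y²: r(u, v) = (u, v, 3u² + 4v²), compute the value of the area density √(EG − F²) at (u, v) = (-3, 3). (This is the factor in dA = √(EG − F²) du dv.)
√(EG − F²)|_{(-3, 3)} = sqrt(901)

E = 36*u^2 + 1, F = 48*u*v, G = 64*v^2 + 1, so EG − F² = 36*u^2 + 64*v^2 + 1. Taking the positive square root: √(EG − F²) = sqrt(36*u^2 + 64*v^2 + 1). At (u, v) = (-3, 3): sqrt(901).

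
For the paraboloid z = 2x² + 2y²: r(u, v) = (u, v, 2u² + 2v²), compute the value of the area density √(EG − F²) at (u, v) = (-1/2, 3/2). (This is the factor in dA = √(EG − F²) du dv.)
√(EG − F²)|_{(-1/2, 3/2)} = sqrt(41)

E = 16*u^2 + 1, F = 16*u*v, G = 16*v^2 + 1, so EG − F² = 16*u^2 + 16*v^2 + 1. Taking the positive square root: √(EG − F²) = sqrt(16*u^2 + 16*v^2 + 1). At (u, v) = (-1/2, 3/2): sqrt(41).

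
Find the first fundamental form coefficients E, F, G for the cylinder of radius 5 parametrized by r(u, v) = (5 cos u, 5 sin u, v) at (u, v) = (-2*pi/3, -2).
E = 25;  F = 0;  G = 1

Partials: r_u = (-5*sin(u), 5*cos(u), 0), r_v = (0, 0, 1). As functions of (u, v):
  E = r_u · r_u = 25,
  F = r_u · r_v = 0,
  G = r_v · r_v = 1.
Evaluating at (u, v) = (-2*pi/3, -2): E = 25, F = 0, G = 1.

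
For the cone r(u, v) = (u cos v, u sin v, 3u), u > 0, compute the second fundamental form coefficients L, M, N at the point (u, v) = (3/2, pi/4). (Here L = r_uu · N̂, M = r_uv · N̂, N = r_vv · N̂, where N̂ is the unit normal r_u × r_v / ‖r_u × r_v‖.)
L = 0;  M = 0;  N = 9*sqrt(10)/20

Compute the unit normal N̂(u, v) = (-3*sqrt(10)*u*cos(v)/(10*Abs(u)), -3*sqrt(10)*u*sin(v)/(10*Abs(u)), sqrt(10)*u/(10*Abs(u))), and the second partials r_uu, r_uv, r_vv. Take dot products:
  L(u, v) = r_uu · N̂ = 0,
  M(u, v) = r_uv · N̂ = 0,
  N(u, v) = r_vv · N̂ = 3*sqrt(10)*u^2/(10*Abs(u)).
Evaluating at (u, v) = (3/2, pi/4):
  L = 0, M = 0, N = 9*sqrt(10)/20.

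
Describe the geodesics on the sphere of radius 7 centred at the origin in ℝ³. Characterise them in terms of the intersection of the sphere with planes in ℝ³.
Geodesics on the sphere of radius 7 are great circles — circles of radius 7 obtained as the intersection of the sphere with planes through the origin (the centre of the sphere).

A curve α(t) of nonzero constant speed on the sphere of radius 7 is a geodesic iff its acceleration α̈ is everywhere normal to the surface, i.e. parallel to the radial vector α(t). Then d/dt(α × α̇) = α̇ × α̇ + α × α̈ = 0, so α × α̇ is a constant vector n ≠ 0 and α(t) · n = 0 for all t: α lies in the plane through the origin with normal n. The intersection of that plane with the sphere is a circle of radius 7 (a great circle). Conversely, a great circle traversed at constant speed has centripetal acceleration pointing at the origin, hence normal to the sphere, so every great circle is a geodesic.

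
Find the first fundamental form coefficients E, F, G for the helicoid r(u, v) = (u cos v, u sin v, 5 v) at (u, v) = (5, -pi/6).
E = 1;  F = 0;  G = 50

Partials: r_u = (cos(v), sin(v), 0), r_v = (-u*sin(v), u*cos(v), 5). As functions of (u, v):
  E = r_u · r_u = 1,
  F = r_u · r_v = 0,
  G = r_v · r_v = u^2 + 25.
Evaluating at (u, v) = (5, -pi/6): E = 1, F = 0, G = 50.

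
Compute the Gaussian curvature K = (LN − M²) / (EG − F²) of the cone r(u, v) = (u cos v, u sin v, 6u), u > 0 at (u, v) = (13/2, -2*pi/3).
K = 0

Coefficients of the first fundamental form: E = 37, F = 0, G = u^2.
Coefficients of the second fundamental form: L = 0, M = 0, N = 6*sqrt(37)*u^2/(37*Abs(u)).
Assemble K = (LN − M²)/(EG − F²) = 0. At (u, v) = (13/2, -2*pi/3): K = 0.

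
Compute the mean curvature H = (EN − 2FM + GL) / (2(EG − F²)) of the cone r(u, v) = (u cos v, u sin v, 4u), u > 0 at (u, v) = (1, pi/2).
H = 2*sqrt(17)/17

With E = 17, F = 0, G = u^2, L = 0, M = 0, N = 4*sqrt(17)*u^2/(17*Abs(u)), assemble
  H = (EN − 2FM + GL) / (2(EG − F²)) = 2*sqrt(17)/(17*Abs(u)).
At (u, v) = (1, pi/2): H = 2*sqrt(17)/17.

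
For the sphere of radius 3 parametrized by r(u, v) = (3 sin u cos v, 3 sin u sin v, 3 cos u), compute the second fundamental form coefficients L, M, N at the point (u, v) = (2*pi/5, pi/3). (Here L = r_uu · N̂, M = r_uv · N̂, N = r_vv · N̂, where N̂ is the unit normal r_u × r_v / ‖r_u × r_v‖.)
L = -3;  M = 0;  N = -15/8 - 3*sqrt(5)/8

Compute the unit normal N̂(u, v) = (sin(u)^2*cos(v)/Abs(sin(u)), sin(u)^2*sin(v)/Abs(sin(u)), sin(2*u)/(2*Abs(sin(u)))), and the second partials r_uu, r_uv, r_vv. Take dot products:
  L(u, v) = r_uu · N̂ = -3*sin(u)/Abs(sin(u)),
  M(u, v) = r_uv · N̂ = 0,
  N(u, v) = r_vv · N̂ = -3*sin(u)^3/Abs(sin(u)).
Evaluating at (u, v) = (2*pi/5, pi/3):
  L = -3, M = 0, N = -15/8 - 3*sqrt(5)/8.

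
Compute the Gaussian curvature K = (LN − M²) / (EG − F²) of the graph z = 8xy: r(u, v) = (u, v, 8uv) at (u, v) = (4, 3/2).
K = -64/1366561

Coefficients of the first fundamental form: E = 64*v^2 + 1, F = 64*u*v, G = 64*u^2 + 1.
Coefficients of the second fundamental form: L = 0, M = 8/sqrt(64*u^2 + 64*v^2 + 1), N = 0.
Assemble K = (LN − M²)/(EG − F²) = -64/(4096*u^4 + 8192*u^2*v^2 + 128*u^2 + 4096*v^4 + 128*v^2 + 1). At (u, v) = (4, 3/2): K = -64/1366561.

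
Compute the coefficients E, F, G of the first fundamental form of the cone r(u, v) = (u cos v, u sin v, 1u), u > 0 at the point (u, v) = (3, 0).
E = 2;  F = 0;  G = 9

Partials: r_u = (cos(v), sin(v), 1), r_v = (-u*sin(v), u*cos(v), 0). As functions of (u, v):
  E = r_u · r_u = 2,
  F = r_u · r_v = 0,
  G = r_v · r_v = u^2.
Evaluating at (u, v) = (3, 0): E = 2, F = 0, G = 9.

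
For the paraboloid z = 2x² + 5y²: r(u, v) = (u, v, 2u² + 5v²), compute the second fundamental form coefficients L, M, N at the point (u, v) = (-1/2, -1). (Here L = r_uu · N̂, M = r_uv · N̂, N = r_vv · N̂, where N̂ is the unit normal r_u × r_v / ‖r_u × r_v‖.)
L = 4*sqrt(105)/105;  M = 0;  N = 2*sqrt(105)/21

Compute the unit normal N̂(u, v) = (-4*u/sqrt(16*u^2 + 100*v^2 + 1), -10*v/sqrt(16*u^2 + 100*v^2 + 1), 1/sqrt(16*u^2 + 100*v^2 + 1)), and the second partials r_uu, r_uv, r_vv. Take dot products:
  L(u, v) = r_uu · N̂ = 4/sqrt(16*u^2 + 100*v^2 + 1),
  M(u, v) = r_uv · N̂ = 0,
  N(u, v) = r_vv · N̂ = 10/sqrt(16*u^2 + 100*v^2 + 1).
Evaluating at (u, v) = (-1/2, -1):
  L = 4*sqrt(105)/105, M = 0, N = 2*sqrt(105)/21.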